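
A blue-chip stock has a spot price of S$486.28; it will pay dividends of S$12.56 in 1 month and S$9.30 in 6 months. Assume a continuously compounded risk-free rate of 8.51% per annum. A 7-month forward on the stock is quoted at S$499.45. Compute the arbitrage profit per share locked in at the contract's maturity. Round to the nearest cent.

S$10.89 per share

PV(dividends) I = 12.56·e^(−0.0851·1/12) + 9.30·e^(−0.0851·6/12) = 21.3838
Fair forward F* = (S − I)·e^(rT) = (486.28 − 21.3838)·e^0.049642 = 464.8962 × 1.050895 = 488.5571
Market S$499.45 > fair 488.5571: forward overpriced → cash-and-carry (borrow at r, buy the stock and collect the dividends, short the forward).
Profit at T = |F_mkt − F*| = |499.45 − 488.5571| = S$10.89 per share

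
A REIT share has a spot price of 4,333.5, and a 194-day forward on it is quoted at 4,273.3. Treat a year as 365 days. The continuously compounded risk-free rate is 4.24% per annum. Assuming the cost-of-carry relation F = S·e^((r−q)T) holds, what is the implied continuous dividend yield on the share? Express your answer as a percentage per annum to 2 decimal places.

From F = S·e^((r−q)T): (r − q) = ln(F/S)/T
ln(4273.3/4333.5) = ln(0.986108) = -0.013989
(r − q) = -0.013989 / (194/365) = -0.026320
q = r − ln(F/S)/T = 0.0424 + 0.026320 = 0.068720
q = 6.87%

6.87%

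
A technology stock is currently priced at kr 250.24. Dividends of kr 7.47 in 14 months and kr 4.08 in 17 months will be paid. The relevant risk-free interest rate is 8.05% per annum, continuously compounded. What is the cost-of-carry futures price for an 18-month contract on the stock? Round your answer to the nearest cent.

PV(dividends) I = 7.47·e^(−0.0805·14/12) + 4.08·e^(−0.0805·17/12)
I = 6.8004 + 3.6403 = 10.4407
F = (S − I)·e^(rT) = (250.24 − 10.4407) · e^(0.0805·18/12)
= 239.7993 · e^0.120750 = 239.7993 × 1.128343 = kr 270.58

kr 270.58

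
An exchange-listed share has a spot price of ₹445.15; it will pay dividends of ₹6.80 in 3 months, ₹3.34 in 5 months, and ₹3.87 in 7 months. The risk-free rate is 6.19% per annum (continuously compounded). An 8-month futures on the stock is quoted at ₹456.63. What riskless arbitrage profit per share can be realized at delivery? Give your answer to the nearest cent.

₹6.99 per share

PV(dividends) I = 6.80·e^(−0.0619·3/12) + 3.34·e^(−0.0619·5/12) + 3.87·e^(−0.0619·7/12) = 13.6833
Fair futures F* = (S − I)·e^(rT) = (445.15 − 13.6833)·e^0.041267 = 431.4667 × 1.042130 = 449.6444
Market ₹456.63 > fair 449.6444: forward overpriced → cash-and-carry (borrow at r, buy the stock and collect the dividends, short the forward).
Profit at T = |F_mkt − F*| = |456.63 − 449.6444| = ₹6.99 per share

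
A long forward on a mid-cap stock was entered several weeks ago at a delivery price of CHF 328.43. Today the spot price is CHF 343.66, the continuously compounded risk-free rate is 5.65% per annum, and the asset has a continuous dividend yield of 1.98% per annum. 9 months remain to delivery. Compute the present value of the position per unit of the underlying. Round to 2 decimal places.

Current fair forward for the remaining 9 months: F = S·e^((r − q)·T), (r − q) = 0.0565 − 0.0198 = 0.0367
F = 343.66 · e^(0.0367 × 9/12) = 343.66 × 1.027907 = 353.2505
Value of long forward = (F − K)·e^(−rT) = (353.2505 − 328.43) · e^(−0.0565·9/12)
= 24.8205 × 0.958510 = 23.79

CHF 23.79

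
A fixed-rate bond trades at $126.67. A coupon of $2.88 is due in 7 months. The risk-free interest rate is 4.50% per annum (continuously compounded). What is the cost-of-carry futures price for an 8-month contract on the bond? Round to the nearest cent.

PV(coupons) I = 2.88·e^(−0.0450·7/12)
I = 2.8054
F = (S − I)·e^(rT) = (126.67 − 2.8054) · e^(0.0450·8/12)
= 123.8646 · e^0.030000 = 123.8646 × 1.030455 = $127.64

$127.64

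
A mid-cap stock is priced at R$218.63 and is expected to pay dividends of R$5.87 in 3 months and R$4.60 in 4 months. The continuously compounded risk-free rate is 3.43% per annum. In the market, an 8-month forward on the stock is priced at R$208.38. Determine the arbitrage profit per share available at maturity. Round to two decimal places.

R$4.70 per share

PV(dividends) I = 5.87·e^(−0.0343·3/12) + 4.60·e^(−0.0343·4/12) = 10.3676
Fair forward F* = (S − I)·e^(rT) = (218.63 − 10.3676)·e^0.022867 = 208.2624 × 1.023130 = 213.0795
Market R$208.38 < fair 213.0795: forward underpriced → reverse cash-and-carry (short the stock, invest proceeds at r, pay the dividends, go long the forward).
Profit at T = |F_mkt − F*| = |208.38 − 213.0795| = R$4.70 per share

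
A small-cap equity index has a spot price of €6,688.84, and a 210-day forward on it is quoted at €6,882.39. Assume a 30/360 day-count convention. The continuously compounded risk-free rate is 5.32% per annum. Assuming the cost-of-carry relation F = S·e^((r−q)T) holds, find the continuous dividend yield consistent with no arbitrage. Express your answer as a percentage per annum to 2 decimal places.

From F = S·e^((r−q)T): (r − q) = ln(F/S)/T
ln(6882.39/6688.84) = ln(1.028936) = 0.028525
(r − q) = 0.028525 / (210/360) = 0.048900
q = r − ln(F/S)/T = 0.0532 − 0.048900 = 0.004300
q = 0.43%

0.43%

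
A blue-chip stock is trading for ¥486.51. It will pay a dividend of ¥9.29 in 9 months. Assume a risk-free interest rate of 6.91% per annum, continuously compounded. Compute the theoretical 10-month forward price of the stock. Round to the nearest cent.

¥506.00

PV(dividends) I = 9.29·e^(−0.0691·9/12)
I = 8.8208
F = (S − I)·e^(rT) = (486.51 − 8.8208) · e^(0.0691·10/12)
= 477.6892 · e^0.057583 = 477.6892 × 1.059273 = ¥506.00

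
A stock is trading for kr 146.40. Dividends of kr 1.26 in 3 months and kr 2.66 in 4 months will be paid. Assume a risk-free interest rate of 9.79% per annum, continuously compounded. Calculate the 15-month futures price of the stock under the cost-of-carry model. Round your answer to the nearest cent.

kr 161.16

PV(dividends) I = 1.26·e^(−0.0979·3/12) + 2.66·e^(−0.0979·4/12)
I = 1.2295 + 2.5746 = 3.8041
F = (S − I)·e^(rT) = (146.40 − 3.8041) · e^(0.0979·15/12)
= 142.5959 · e^0.122375 = 142.5959 × 1.130178 = kr 161.16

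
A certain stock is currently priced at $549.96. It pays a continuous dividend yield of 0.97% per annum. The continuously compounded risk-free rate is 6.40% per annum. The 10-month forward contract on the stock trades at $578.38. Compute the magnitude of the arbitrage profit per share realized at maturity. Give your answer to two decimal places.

$2.96 per share

Fair forward: F* = S·e^(carry·T), with carry = (r − q) = 0.0640 − 0.0097 = 0.0543
F* = 549.96 · e^(0.0543 × 10/12) = 549.96 · e^0.045250 = 549.96 × 1.046289 = $575.4171
Market $578.38 > fair $575.4171: forward overpriced → cash-and-carry (buy spot, short the forward).
At maturity, profit = |F_mkt − F*| = |578.38 − 575.4171| = $2.96 per share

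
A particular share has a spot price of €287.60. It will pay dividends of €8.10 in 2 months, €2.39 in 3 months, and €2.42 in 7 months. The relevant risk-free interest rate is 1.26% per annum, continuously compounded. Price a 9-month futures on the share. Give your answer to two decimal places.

€277.34

PV(dividends) I = 8.10·e^(−0.0126·2/12) + 2.39·e^(−0.0126·3/12) + 2.42·e^(−0.0126·7/12)
I = 8.0830 + 2.3825 + 2.4023 = 12.8678
F = (S − I)·e^(rT) = (287.60 − 12.8678) · e^(0.0126·9/12)
= 274.7322 · e^0.009450 = 274.7322 × 1.009495 = €277.34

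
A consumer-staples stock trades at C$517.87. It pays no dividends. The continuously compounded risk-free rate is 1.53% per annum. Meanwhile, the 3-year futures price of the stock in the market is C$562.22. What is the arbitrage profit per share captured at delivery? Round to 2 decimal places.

Fair futures: F* = S·e^(carry·T), with carry = r = 0.0153
F* = 517.87 · e^(0.0153 × 3) = 517.87 · e^0.045900 = 517.87 × 1.046970 = C$542.1944
Market C$562.22 > fair C$542.1944: forward overpriced → cash-and-carry (buy spot, short the forward).
At maturity, profit = |F_mkt − F*| = |562.22 − 542.1944| = C$20.03 per share

C$20.03 per share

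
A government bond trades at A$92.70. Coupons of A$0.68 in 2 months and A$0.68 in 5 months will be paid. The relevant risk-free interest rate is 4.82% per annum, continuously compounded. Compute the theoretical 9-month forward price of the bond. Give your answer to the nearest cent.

PV(coupons) I = 0.68·e^(−0.0482·2/12) + 0.68·e^(−0.0482·5/12)
I = 0.6746 + 0.6665 = 1.3411
F = (S − I)·e^(rT) = (92.70 − 1.3411) · e^(0.0482·9/12)
= 91.3589 · e^0.036150 = 91.3589 × 1.036811 = A$94.72

A$94.72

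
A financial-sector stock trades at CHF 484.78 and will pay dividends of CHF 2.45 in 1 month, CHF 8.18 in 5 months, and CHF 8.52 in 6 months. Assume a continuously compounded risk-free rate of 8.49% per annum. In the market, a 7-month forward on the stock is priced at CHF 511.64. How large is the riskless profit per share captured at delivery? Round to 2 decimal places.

CHF 21.68 per share

PV(dividends) I = 2.45·e^(−0.0849·1/12) + 8.18·e^(−0.0849·5/12) + 8.52·e^(−0.0849·6/12) = 18.4943
Fair forward F* = (S − I)·e^(rT) = (484.78 − 18.4943)·e^0.049525 = 466.2857 × 1.050772 = 489.9600
Market CHF 511.64 > fair 489.9600: forward overpriced → cash-and-carry (borrow at r, buy the stock and collect the dividends, short the forward).
Profit at T = |F_mkt − F*| = |511.64 − 489.9600| = CHF 21.68 per share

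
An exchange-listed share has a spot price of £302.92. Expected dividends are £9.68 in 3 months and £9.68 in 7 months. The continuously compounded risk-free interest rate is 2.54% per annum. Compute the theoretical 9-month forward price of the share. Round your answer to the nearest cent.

PV(dividends) I = 9.68·e^(−0.0254·3/12) + 9.68·e^(−0.0254·7/12)
I = 9.6187 + 9.5376 = 19.1563
F = (S − I)·e^(rT) = (302.92 − 19.1563) · e^(0.0254·9/12)
= 283.7637 · e^0.019050 = 283.7637 × 1.019233 = £289.22

£289.22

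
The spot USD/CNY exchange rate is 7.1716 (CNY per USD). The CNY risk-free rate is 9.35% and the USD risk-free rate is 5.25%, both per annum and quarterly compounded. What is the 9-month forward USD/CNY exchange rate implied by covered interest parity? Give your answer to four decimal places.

By covered interest parity, F = S · (1+r_CNY/4)^(4T) / (1+r_USD/4)^(4T)
= 7.1716 × 1.071777 / 1.039894 = 7.1716 × 1.030660
F = 7.3915 CNY per USD

7.3915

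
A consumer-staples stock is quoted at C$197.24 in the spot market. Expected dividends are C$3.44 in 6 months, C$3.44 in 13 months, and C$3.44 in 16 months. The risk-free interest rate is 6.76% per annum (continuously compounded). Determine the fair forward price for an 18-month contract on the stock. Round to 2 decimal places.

PV(dividends) I = 3.44·e^(−0.0676·6/12) + 3.44·e^(−0.0676·13/12) + 3.44·e^(−0.0676·16/12)
I = 3.3257 + 3.1971 + 3.1435 = 9.6663
F = (S − I)·e^(rT) = (197.24 − 9.6663) · e^(0.0676·18/12)
= 187.5737 · e^0.101400 = 187.5737 × 1.106719 = C$207.59

C$207.59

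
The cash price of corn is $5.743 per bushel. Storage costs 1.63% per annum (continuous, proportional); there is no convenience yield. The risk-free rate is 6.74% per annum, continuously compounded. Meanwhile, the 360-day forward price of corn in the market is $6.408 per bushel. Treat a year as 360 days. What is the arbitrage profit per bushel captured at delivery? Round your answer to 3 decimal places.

$0.164 per bushel

Fair forward: F* = S·e^(carry·T), with carry = (r + u) = 0.0674 + 0.0163 = 0.0837
F* = 5.743 · e^(0.0837 × 360/360) = 5.743 · e^0.083700 = 5.743 × 1.087303 = $6.2444
Market $6.408 > fair $6.2444: forward overpriced → cash-and-carry (buy spot, short the forward).
At maturity, profit = |F_mkt − F*| = |6.408 − 6.2444| = $0.164 per bushel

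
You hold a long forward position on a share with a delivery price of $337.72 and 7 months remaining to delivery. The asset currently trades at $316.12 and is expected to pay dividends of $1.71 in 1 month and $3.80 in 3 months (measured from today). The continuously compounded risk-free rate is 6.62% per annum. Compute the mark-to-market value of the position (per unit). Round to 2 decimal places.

PV(remaining dividends) I = 1.71·e^(−0.0662·1/12) + 3.80·e^(−0.0662·3/12) = 5.4382
Current forward F = (S − I)·e^(rT) = (316.12 − 5.4382)·e^(0.0662·7/12) = 310.6818 × 1.039372 = 322.9140
Value (long) = (F − K)·e^(−rT) = (322.9140 − 337.72) × 0.962119 = -14.2451
Value = -$14.25

-$14.25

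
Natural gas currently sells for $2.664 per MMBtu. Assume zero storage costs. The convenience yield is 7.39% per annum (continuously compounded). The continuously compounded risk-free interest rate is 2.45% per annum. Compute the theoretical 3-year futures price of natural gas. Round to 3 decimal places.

$2.297 per MMBtu

Net carry = r + u − y = 0.0245 + 0.0000 − 0.0739 = -0.0494
F = S·e^((r+u−y)T) = 2.664 · e^(-0.0494 × 3) = 2.664 · e^-0.148200
= 2.664 × 0.862259 = $2.297 per MMBtu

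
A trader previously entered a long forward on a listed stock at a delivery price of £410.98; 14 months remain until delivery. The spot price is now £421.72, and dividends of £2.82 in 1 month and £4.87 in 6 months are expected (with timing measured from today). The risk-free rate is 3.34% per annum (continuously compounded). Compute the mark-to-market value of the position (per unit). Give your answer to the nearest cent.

PV(remaining dividends) I = 2.82·e^(−0.0334·1/12) + 4.87·e^(−0.0334·6/12) = 7.6015
Current forward F = (S − I)·e^(rT) = (421.72 − 7.6015)·e^(0.0334·14/12) = 414.1185 × 1.039736 = 430.5739
Value (long) = (F − K)·e^(−rT) = (430.5739 − 410.98) × 0.961783 = 18.8451
Value = £18.85

£18.85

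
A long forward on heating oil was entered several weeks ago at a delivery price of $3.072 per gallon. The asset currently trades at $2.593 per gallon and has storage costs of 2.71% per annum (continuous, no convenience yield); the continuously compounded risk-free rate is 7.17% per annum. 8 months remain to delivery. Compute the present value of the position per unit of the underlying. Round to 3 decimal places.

Current fair forward for the remaining 8 months: F = S·e^((r + u)·T), (r + u) = 0.0717 + 0.0271 = 0.0988
F = 2.593 · e^(0.0988 × 8/12) = 2.593 × 1.068084 = 2.7695
Value of long forward = (F − K)·e^(−rT) = (2.7695 − 3.072) · e^(−0.0717·8/12)
= -0.3025 × 0.953324 = -0.288

-$0.288 per gallon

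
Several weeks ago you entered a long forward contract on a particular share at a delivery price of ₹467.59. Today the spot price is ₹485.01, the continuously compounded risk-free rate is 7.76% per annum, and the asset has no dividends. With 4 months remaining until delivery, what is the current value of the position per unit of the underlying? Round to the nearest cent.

Current fair forward for the remaining 4 months: F = S·e^(r·T), r = 0.0776
F = 485.01 · e^(0.0776 × 4/12) = 485.01 × 1.026204 = 497.7192
Value of long forward = (F − K)·e^(−rT) = (497.7192 − 467.59) · e^(−0.0776·4/12)
= 30.1292 × 0.974465 = 29.36

₹29.36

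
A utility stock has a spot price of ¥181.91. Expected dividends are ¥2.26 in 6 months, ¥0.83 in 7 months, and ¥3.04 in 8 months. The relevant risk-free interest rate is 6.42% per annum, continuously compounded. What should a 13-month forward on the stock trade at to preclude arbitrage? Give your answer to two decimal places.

¥188.69

PV(dividends) I = 2.26·e^(−0.0642·6/12) + 0.83·e^(−0.0642·7/12) + 3.04·e^(−0.0642·8/12)
I = 2.1886 + 0.7995 + 2.9126 = 5.9007
F = (S − I)·e^(rT) = (181.91 − 5.9007) · e^(0.0642·13/12)
= 176.0093 · e^0.069550 = 176.0093 × 1.072026 = ¥188.69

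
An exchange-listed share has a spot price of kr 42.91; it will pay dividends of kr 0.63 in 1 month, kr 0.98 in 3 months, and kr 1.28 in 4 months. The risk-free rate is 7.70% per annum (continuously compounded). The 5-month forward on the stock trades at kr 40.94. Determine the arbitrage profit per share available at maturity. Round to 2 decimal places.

PV(dividends) I = 0.63·e^(−0.0770·1/12) + 0.98·e^(−0.0770·3/12) + 1.28·e^(−0.0770·4/12) = 2.8349
Fair forward F* = (S − I)·e^(rT) = (42.91 − 2.8349)·e^0.032083 = 40.0751 × 1.032603 = 41.3817
Market kr 40.94 < fair 41.3817: forward underpriced → reverse cash-and-carry (short the stock, invest proceeds at r, pay the dividends, go long the forward).
Profit at T = |F_mkt − F*| = |40.94 − 41.3817| = kr 0.44 per share

kr 0.44 per share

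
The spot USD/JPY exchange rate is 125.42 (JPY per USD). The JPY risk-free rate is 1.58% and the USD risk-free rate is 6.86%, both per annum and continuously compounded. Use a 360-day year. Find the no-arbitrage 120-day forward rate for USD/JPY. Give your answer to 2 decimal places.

123.23

F = S·e^((r_JPY − r_USD)T) = 125.42 · e^((0.0158 − 0.0686) × 120/360)
= 125.42 · e^-0.017600 = 125.42 × 0.982554
F = 123.23 JPY per USD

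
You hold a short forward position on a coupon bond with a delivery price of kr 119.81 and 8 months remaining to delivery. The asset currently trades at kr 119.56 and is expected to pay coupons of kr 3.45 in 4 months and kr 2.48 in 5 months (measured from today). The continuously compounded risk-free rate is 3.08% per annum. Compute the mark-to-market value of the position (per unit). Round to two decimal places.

kr 3.68

PV(remaining coupons) I = 3.45·e^(−0.0308·4/12) + 2.48·e^(−0.0308·5/12) = 5.8631
Current forward F = (S − I)·e^(rT) = (119.56 − 5.8631)·e^(0.0308·8/12) = 113.6969 × 1.020746 = 116.0557
Value (long) = (F − K)·e^(−rT) = (116.0557 − 119.81) × 0.979676 = -3.6780
Short position value = −(long value) = kr 3.68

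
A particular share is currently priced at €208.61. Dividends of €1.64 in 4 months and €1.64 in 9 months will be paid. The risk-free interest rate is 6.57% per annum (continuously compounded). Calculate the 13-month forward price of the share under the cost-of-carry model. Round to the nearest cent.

PV(dividends) I = 1.64·e^(−0.0657·4/12) + 1.64·e^(−0.0657·9/12)
I = 1.6045 + 1.5611 = 3.1656
F = (S − I)·e^(rT) = (208.61 − 3.1656) · e^(0.0657·13/12)
= 205.4444 · e^0.071175 = 205.4444 × 1.073769 = €220.60

€220.60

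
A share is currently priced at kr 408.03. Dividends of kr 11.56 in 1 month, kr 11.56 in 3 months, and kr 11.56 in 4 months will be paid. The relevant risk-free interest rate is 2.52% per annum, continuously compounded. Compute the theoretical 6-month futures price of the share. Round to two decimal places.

PV(dividends) I = 11.56·e^(−0.0252·1/12) + 11.56·e^(−0.0252·3/12) + 11.56·e^(−0.0252·4/12)
I = 11.5357 + 11.4874 + 11.4633 = 34.4864
F = (S − I)·e^(rT) = (408.03 − 34.4864) · e^(0.0252·6/12)
= 373.5436 · e^0.012600 = 373.5436 × 1.012680 = kr 378.28

kr 378.28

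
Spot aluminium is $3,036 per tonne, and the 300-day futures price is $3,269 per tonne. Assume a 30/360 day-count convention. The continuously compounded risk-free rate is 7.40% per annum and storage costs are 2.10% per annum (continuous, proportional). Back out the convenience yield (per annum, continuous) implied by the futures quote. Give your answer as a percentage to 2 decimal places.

F = S·e^((r+u−y)T) ⇒ (r+u−y) = ln(F/S)/T
ln(3269/3036) = 0.073943; /T ⇒ 0.088732
y = r + u − ln(F/S)/T = 0.0740 + 0.0210 − 0.088732 = 0.006268
y = 0.63%

0.63%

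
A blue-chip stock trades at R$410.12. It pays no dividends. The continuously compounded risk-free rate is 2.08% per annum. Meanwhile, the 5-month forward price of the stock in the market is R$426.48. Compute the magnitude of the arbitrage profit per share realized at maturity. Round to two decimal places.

Fair forward: F* = S·e^(carry·T), with carry = r = 0.0208
F* = 410.12 · e^(0.0208 × 5/12) = 410.12 · e^0.008667 = 410.12 × 1.008705 = R$413.6901
Market R$426.48 > fair R$413.6901: forward overpriced → cash-and-carry (buy spot, short the forward).
At maturity, profit = |F_mkt − F*| = |426.48 − 413.6901| = R$12.79 per share

R$12.79 per share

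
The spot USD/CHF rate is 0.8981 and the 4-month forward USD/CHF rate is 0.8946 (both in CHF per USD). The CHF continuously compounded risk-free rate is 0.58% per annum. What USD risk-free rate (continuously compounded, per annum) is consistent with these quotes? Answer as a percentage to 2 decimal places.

1.75%

F = S·e^((r_CHF − r_USD)T) ⇒ r_USD = r_CHF − ln(F/S)/T
ln(0.8946/0.8981) = -0.003905; /(4/12) = -0.011715
r_USD = 0.0058 + 0.011715 = 0.017515
r_USD = 1.75%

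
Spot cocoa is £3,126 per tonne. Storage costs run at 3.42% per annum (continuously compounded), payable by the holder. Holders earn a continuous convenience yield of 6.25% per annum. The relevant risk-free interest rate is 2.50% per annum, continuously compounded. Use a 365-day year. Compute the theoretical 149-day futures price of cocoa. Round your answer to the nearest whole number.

Net carry = r + u − y = 0.0250 + 0.0342 − 0.0625 = -0.0033
F = S·e^((r+u−y)T) = 3126 · e^(-0.0033 × 149/365) = 3126 · e^-0.001347
= 3126 × 0.998654 = £3,122 per tonne

£3,122 per tonne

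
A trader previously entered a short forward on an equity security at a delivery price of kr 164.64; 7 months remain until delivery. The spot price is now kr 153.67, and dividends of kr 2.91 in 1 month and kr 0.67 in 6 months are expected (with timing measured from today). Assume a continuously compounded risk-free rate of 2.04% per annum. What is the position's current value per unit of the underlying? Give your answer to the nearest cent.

PV(remaining dividends) I = 2.91·e^(−0.0204·1/12) + 0.67·e^(−0.0204·6/12) = 3.5683
Current forward F = (S − I)·e^(rT) = (153.67 − 3.5683)·e^(0.0204·7/12) = 150.1017 × 1.011971 = 151.8986
Value (long) = (F − K)·e^(−rT) = (151.8986 − 164.64) × 0.988171 = -12.5907
Short position value = −(long value) = kr 12.59

kr 12.59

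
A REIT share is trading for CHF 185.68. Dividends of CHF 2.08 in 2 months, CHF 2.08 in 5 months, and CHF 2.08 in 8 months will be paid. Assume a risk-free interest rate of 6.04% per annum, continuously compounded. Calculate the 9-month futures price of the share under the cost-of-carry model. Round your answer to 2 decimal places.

PV(dividends) I = 2.08·e^(−0.0604·2/12) + 2.08·e^(−0.0604·5/12) + 2.08·e^(−0.0604·8/12)
I = 2.0592 + 2.0283 + 1.9979 = 6.0854
F = (S − I)·e^(rT) = (185.68 − 6.0854) · e^(0.0604·9/12)
= 179.5946 · e^0.045300 = 179.5946 × 1.046342 = CHF 187.92

CHF 187.92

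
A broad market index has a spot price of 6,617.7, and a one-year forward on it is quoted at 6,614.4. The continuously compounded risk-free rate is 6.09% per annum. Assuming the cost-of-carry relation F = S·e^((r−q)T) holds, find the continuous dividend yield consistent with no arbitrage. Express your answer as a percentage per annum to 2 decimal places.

From F = S·e^((r−q)T): (r − q) = ln(F/S)/T
ln(6614.4/6617.7) = ln(0.999501) = -0.000499
(r − q) = -0.000499 / (12/12) = -0.000499
q = r − ln(F/S)/T = 0.0609 + 0.000499 = 0.061399
q = 6.14%

6.14%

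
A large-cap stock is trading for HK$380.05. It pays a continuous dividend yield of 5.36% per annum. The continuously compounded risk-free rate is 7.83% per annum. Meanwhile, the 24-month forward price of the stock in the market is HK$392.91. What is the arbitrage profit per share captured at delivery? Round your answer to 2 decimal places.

HK$6.39 per share

Fair forward: F* = S·e^(carry·T), with carry = (r − q) = 0.0783 − 0.0536 = 0.0247
F* = 380.05 · e^(0.0247 × 24/12) = 380.05 · e^0.049400 = 380.05 × 1.050641 = HK$399.2961
Market HK$392.91 < fair HK$399.2961: forward underpriced → reverse cash-and-carry (short spot, go long the forward).
At maturity, profit = |F_mkt − F*| = |392.91 − 399.2961| = HK$6.39 per share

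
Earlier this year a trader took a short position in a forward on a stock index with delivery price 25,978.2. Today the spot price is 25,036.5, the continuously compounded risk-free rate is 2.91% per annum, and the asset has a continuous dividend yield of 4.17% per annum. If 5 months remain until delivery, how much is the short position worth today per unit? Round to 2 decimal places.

Current fair forward for the remaining 5 months: F = S·e^((r − q)·T), (r − q) = 0.0291 − 0.0417 = -0.0126
F = 25036.5 · e^(-0.0126 × 5/12) = 25036.5 × 0.99476376 = 24905.4029
Value of long forward = (F − K)·e^(−rT) = (24905.4029 − 25978.2) · e^(−0.0291·5/12)
= -1072.7971 × 0.98794821 = -1059.87
Short position value = −(long value) = 1059.87

1059.87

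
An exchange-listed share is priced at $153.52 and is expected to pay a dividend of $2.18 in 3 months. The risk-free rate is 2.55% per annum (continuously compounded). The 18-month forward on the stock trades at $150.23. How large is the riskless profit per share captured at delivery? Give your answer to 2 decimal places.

$7.03 per share

PV(dividends) I = 2.18·e^(−0.0255·3/12) = 2.1661
Fair forward F* = (S − I)·e^(rT) = (153.52 − 2.1661)·e^0.038250 = 151.3539 × 1.038991 = 157.2553
Market $150.23 < fair 157.2553: forward underpriced → reverse cash-and-carry (short the stock, invest proceeds at r, pay the dividends, go long the forward).
Profit at T = |F_mkt − F*| = |150.23 − 157.2553| = $7.03 per share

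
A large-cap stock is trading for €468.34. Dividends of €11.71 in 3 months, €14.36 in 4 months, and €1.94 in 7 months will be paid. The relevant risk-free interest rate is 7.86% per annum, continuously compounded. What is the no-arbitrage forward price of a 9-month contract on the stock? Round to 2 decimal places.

€467.80

PV(dividends) I = 11.71·e^(−0.0786·3/12) + 14.36·e^(−0.0786·4/12) + 1.94·e^(−0.0786·7/12)
I = 11.4821 + 13.9887 + 1.8531 = 27.3239
F = (S − I)·e^(rT) = (468.34 − 27.3239) · e^(0.0786·9/12)
= 441.0161 · e^0.058950 = 441.0161 × 1.060722 = €467.80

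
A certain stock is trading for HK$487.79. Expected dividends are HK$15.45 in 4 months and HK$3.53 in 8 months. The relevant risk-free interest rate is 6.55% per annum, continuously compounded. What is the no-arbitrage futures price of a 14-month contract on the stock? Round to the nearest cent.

HK$506.56

PV(dividends) I = 15.45·e^(−0.0655·4/12) + 3.53·e^(−0.0655·8/12)
I = 15.1163 + 3.3792 = 18.4955
F = (S − I)·e^(rT) = (487.79 − 18.4955) · e^(0.0655·14/12)
= 469.2945 · e^0.076417 = 469.2945 × 1.079413 = HK$506.56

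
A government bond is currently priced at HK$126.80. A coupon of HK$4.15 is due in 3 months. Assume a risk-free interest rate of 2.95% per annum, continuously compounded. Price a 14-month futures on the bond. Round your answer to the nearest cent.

PV(coupons) I = 4.15·e^(−0.0295·3/12)
I = 4.1195
F = (S − I)·e^(rT) = (126.80 − 4.1195) · e^(0.0295·14/12)
= 122.6805 · e^0.034417 = 122.6805 × 1.035016 = HK$126.98

HK$126.98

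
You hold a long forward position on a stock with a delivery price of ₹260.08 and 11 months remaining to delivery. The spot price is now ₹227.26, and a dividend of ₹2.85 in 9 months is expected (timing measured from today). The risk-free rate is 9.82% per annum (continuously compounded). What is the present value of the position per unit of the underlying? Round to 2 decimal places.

-₹13.08

PV(remaining dividends) I = 2.85·e^(−0.0982·9/12) = 2.6476
Current forward F = (S − I)·e^(rT) = (227.26 − 2.6476)·e^(0.0982·11/12) = 224.6124 × 1.094193 = 245.7693
Value (long) = (F − K)·e^(−rT) = (245.7693 − 260.08) × 0.913916 = -13.0788
Value = -₹13.08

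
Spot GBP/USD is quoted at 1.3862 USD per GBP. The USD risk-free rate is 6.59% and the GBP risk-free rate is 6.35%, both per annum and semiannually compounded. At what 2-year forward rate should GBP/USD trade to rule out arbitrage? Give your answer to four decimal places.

1.3927

By covered interest parity, F = S · (1+r_USD/2)^(2T) / (1+r_GBP/2)^(2T)
= 1.3862 × 1.138458 / 1.133177 = 1.3862 × 1.004660
F = 1.3927 USD per GBP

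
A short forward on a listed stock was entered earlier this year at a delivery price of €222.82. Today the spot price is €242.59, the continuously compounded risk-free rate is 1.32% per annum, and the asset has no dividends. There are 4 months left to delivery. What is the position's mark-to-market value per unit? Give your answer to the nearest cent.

Current fair forward for the remaining 4 months: F = S·e^(r·T), r = 0.0132
F = 242.59 · e^(0.0132 × 4/12) = 242.59 × 1.004410 = 243.6598
Value of long forward = (F − K)·e^(−rT) = (243.6598 − 222.82) · e^(−0.0132·4/12)
= 20.8398 × 0.995610 = 20.75
Short position value = −(long value) = -€20.75

-€20.75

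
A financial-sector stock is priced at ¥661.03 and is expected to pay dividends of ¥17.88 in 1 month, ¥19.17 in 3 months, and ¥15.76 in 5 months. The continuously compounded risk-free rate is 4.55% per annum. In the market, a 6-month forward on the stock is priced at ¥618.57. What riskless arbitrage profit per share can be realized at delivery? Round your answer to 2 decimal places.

PV(dividends) I = 17.88·e^(−0.0455·1/12) + 19.17·e^(−0.0455·3/12) + 15.76·e^(−0.0455·5/12) = 52.2295
Fair forward F* = (S − I)·e^(rT) = (661.03 − 52.2295)·e^0.022750 = 608.8005 × 1.023011 = 622.8096
Market ¥618.57 < fair 622.8096: forward underpriced → reverse cash-and-carry (short the stock, invest proceeds at r, pay the dividends, go long the forward).
Profit at T = |F_mkt − F*| = |618.57 − 622.8096| = ¥4.24 per share

¥4.24 per share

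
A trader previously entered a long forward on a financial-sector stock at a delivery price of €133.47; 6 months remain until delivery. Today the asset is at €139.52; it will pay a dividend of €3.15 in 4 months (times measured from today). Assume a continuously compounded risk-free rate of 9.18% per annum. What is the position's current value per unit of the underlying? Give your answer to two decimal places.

€8.98

PV(remaining dividends) I = 3.15·e^(−0.0918·4/12) = 3.0551
Current forward F = (S − I)·e^(rT) = (139.52 − 3.0551)·e^(0.0918·6/12) = 136.4649 × 1.046970 = 142.8747
Value (long) = (F − K)·e^(−rT) = (142.8747 − 133.47) × 0.955137 = 8.9828
Value = €8.98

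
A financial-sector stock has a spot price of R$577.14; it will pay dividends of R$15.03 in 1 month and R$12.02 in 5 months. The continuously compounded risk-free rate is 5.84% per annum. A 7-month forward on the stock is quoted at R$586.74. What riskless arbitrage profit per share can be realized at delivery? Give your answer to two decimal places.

PV(dividends) I = 15.03·e^(−0.0584·1/12) + 12.02·e^(−0.0584·5/12) = 26.6881
Fair forward F* = (S − I)·e^(rT) = (577.14 − 26.6881)·e^0.034067 = 550.4519 × 1.034654 = 569.5273
Market R$586.74 > fair 569.5273: forward overpriced → cash-and-carry (borrow at r, buy the stock and collect the dividends, short the forward).
Profit at T = |F_mkt − F*| = |586.74 − 569.5273| = R$17.21 per share

R$17.21 per share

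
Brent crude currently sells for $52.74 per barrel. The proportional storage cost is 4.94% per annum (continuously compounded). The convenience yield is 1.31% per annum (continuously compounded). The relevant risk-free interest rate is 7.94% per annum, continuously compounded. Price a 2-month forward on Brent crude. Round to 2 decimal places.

$53.77 per barrel

Net carry = r + u − y = 0.0794 + 0.0494 − 0.0131 = 0.1157
F = S·e^((r+u−y)T) = 52.74 · e^(0.1157 × 2/12) = 52.74 · e^0.019283
= 52.74 × 1.019470 = $53.77 per barrel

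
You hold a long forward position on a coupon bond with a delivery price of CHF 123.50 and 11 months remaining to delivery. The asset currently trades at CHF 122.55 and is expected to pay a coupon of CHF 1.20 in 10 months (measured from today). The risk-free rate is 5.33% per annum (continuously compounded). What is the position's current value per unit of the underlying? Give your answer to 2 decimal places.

CHF 3.79

PV(remaining coupons) I = 1.20·e^(−0.0533·10/12) = 1.1479
Current forward F = (S − I)·e^(rT) = (122.55 − 1.1479)·e^(0.0533·11/12) = 121.4021 × 1.050072 = 127.4809
Value (long) = (F − K)·e^(−rT) = (127.4809 − 123.50) × 0.952316 = 3.7911
Value = CHF 3.79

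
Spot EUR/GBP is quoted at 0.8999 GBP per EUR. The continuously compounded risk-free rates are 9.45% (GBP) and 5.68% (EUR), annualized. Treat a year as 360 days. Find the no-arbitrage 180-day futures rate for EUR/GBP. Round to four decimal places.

0.9170

F = S·e^((r_GBP − r_EUR)T) = 0.8999 · e^((0.0945 − 0.0568) × 180/360)
= 0.8999 · e^0.018850 = 0.8999 × 1.019029
F = 0.9170 GBP per EUR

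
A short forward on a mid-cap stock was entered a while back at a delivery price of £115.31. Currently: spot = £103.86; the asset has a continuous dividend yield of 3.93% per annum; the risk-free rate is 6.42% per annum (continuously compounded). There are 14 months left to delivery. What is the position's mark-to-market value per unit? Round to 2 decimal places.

£7.78

Current fair forward for the remaining 14 months: F = S·e^((r − q)·T), (r − q) = 0.0642 − 0.0393 = 0.0249
F = 103.86 · e^(0.0249 × 14/12) = 103.86 × 1.029476 = 106.9214
Value of long forward = (F − K)·e^(−rT) = (106.9214 − 115.31) · e^(−0.0642·14/12)
= -8.3886 × 0.927836 = -7.78
Short position value = −(long value) = £7.78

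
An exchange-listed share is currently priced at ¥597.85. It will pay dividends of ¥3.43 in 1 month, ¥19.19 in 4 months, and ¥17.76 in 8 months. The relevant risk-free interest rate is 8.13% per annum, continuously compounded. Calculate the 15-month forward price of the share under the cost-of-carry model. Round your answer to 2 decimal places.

¥618.73

PV(dividends) I = 3.43·e^(−0.0813·1/12) + 19.19·e^(−0.0813·4/12) + 17.76·e^(−0.0813·8/12)
I = 3.4068 + 18.6769 + 16.8230 = 38.9067
F = (S − I)·e^(rT) = (597.85 − 38.9067) · e^(0.0813·15/12)
= 558.9433 · e^0.101625 = 558.9433 × 1.106968 = ¥618.73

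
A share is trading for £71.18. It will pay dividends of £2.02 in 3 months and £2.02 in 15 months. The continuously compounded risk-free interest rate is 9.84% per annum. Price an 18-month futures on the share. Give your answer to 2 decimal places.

PV(dividends) I = 2.02·e^(−0.0984·3/12) + 2.02·e^(−0.0984·15/12)
I = 1.9709 + 1.7862 = 3.7571
F = (S − I)·e^(rT) = (71.18 − 3.7571) · e^(0.0984·18/12)
= 67.4229 · e^0.147600 = 67.4229 × 1.159049 = £78.15

£78.15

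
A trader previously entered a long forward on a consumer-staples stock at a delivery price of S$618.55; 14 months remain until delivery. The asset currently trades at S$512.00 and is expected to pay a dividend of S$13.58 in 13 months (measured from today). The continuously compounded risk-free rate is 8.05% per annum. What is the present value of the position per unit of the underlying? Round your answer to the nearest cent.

PV(remaining dividends) I = 13.58·e^(−0.0805·13/12) = 12.4459
Current forward F = (S − I)·e^(rT) = (512.00 − 12.4459)·e^(0.0805·14/12) = 499.5541 × 1.098468 = 548.7442
Value (long) = (F − K)·e^(−rT) = (548.7442 − 618.55) × 0.910359 = -63.5483
Value = -S$63.55

-S$63.55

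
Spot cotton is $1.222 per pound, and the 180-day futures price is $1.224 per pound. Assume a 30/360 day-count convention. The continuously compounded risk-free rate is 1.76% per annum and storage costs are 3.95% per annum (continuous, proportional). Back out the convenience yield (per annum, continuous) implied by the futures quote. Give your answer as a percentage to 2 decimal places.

5.38%

F = S·e^((r+u−y)T) ⇒ (r+u−y) = ln(F/S)/T
ln(1.224/1.222) = 0.001635; /T ⇒ 0.003270
y = r + u − ln(F/S)/T = 0.0176 + 0.0395 − 0.003270 = 0.053830
y = 5.38%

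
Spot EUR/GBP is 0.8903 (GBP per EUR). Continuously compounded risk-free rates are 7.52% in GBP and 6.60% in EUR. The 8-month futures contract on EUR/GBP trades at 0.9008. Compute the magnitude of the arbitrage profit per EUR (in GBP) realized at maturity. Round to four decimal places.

Fair futures: F* = S·e^(carry·T), with carry = (r_GBP − r_EUR) = 0.0752 − 0.0660 = 0.0092
F* = 0.8903 · e^(0.0092 × 8/12) = 0.8903 · e^0.006133 = 0.8903 × 1.006152 = 0.8958
Market 0.9008 > fair 0.8958: forward overpriced → cash-and-carry (buy spot, short the forward).
At maturity, profit = |F_mkt − F*| = |0.9008 − 0.8958| = 0.0050 per EUR (in GBP)

0.0050 per EUR (in GBP)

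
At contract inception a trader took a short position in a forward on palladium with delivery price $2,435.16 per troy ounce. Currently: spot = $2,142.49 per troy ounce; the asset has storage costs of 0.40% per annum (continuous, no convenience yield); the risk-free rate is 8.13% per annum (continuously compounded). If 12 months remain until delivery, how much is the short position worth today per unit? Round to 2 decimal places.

Current fair forward for the remaining 12 months: F = S·e^((r + u)·T), (r + u) = 0.0813 + 0.0040 = 0.0853
F = 2142.49 · e^(0.0853 × 12/12) = 2142.49 × 1.08904373 = 2333.2653
Value of long forward = (F − K)·e^(−rT) = (2333.2653 − 2435.16) · e^(−0.0813·12/12)
= -101.8947 × 0.92191707 = -93.94
Short position value = −(long value) = $93.94

$93.94 per troy ounce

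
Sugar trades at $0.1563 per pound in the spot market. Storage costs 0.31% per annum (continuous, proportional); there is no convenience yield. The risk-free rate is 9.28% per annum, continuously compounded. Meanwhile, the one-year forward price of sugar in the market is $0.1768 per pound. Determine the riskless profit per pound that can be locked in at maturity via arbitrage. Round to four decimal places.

Fair forward: F* = S·e^(carry·T), with carry = (r + u) = 0.0928 + 0.0031 = 0.0959
F* = 0.1563 · e^(0.0959 × 12/12) = 0.1563 · e^0.095900 = 0.1563 × 1.100649 = $0.1720
Market $0.1768 > fair $0.1720: forward overpriced → cash-and-carry (buy spot, short the forward).
At maturity, profit = |F_mkt − F*| = |0.1768 − 0.1720| = $0.0048 per pound

$0.0048 per pound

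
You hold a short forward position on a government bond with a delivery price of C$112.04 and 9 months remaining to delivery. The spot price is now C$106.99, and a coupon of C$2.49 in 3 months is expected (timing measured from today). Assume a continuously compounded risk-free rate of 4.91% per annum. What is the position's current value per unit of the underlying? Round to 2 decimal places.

PV(remaining coupons) I = 2.49·e^(−0.0491·3/12) = 2.4596
Current forward F = (S − I)·e^(rT) = (106.99 − 2.4596)·e^(0.0491·9/12) = 104.5304 × 1.037511 = 108.4514
Value (long) = (F − K)·e^(−rT) = (108.4514 − 112.04) × 0.963845 = -3.4589
Short position value = −(long value) = C$3.46

C$3.46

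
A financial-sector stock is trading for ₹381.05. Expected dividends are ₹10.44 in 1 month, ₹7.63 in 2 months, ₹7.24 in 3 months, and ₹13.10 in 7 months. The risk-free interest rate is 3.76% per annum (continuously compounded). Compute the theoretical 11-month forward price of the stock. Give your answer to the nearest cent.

₹355.10

PV(dividends) I = 10.44·e^(−0.0376·1/12) + 7.63·e^(−0.0376·2/12) + 7.24·e^(−0.0376·3/12) + 13.10·e^(−0.0376·7/12)
I = 10.4073 + 7.5823 + 7.1723 + 12.8158 = 37.9777
F = (S − I)·e^(rT) = (381.05 − 37.9777) · e^(0.0376·11/12)
= 343.0723 · e^0.034467 = 343.0723 × 1.035068 = ₹355.10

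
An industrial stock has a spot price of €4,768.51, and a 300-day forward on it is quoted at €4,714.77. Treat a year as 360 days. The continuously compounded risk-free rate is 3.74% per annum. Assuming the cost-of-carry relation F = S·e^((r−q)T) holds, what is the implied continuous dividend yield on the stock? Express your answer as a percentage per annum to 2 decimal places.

5.10%

From F = S·e^((r−q)T): (r − q) = ln(F/S)/T
ln(4714.77/4768.51) = ln(0.988730) = -0.011334
(r − q) = -0.011334 / (300/360) = -0.013601
q = r − ln(F/S)/T = 0.0374 + 0.013601 = 0.051001
q = 5.10%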